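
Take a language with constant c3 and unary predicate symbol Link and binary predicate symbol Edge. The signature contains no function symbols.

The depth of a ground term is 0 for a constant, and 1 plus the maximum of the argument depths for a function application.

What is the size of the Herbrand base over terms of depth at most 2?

First count ground terms of depth ≤ 2.
With no function symbols every ground term is a constant, so there is exactly 1 ground term at every depth bound.
N_0 = 1
N_1 = 1
N_2 = 1
So |H| = 1.
Each predicate of arity r yields |H|^r ground atoms (one per choice of an r-tuple from H):
  Link: 1;  Edge: 1^2 = 1
Total ground atoms: 1 + 1 = 2.

2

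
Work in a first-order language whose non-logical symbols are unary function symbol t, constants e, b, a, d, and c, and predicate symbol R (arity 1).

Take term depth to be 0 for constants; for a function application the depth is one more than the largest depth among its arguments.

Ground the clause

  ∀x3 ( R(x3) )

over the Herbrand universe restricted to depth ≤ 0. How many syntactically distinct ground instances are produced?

Ground terms of depth ≤ 0:
  Let N_k = |{terms of depth ≤ k}|. Then N_0 = 5 and N_k = 5 + N_{k-1} for k ≥ 1 (one summand per function symbol, arity giving the exponent).
  N_0 = 5
So there are 5 ground terms available for substitution.
There is 1 variable to instantiate (x3),  occurring in at least one literal, so different choices give different ground instances.
Number of ground instances = 5.

5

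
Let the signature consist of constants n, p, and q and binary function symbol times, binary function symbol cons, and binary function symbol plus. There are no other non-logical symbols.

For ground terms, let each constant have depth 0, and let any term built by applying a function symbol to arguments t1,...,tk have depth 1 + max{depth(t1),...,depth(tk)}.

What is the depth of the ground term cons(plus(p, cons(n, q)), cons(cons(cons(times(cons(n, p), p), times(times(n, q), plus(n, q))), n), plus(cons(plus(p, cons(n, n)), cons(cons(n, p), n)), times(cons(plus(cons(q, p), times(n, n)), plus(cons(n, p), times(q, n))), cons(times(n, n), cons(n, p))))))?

7

depth(cons(n, q)) = 1 + max(0, 0) = 1
depth(plus(p, cons(n, q))) = 1 + max(0, 1) = 2
depth(cons(n, p)) = 1 + max(0, 0) = 1
depth(times(cons(n, p), p)) = 1 + max(1, 0) = 2
depth(times(n, q)) = 1 + max(0, 0) = 1
depth(plus(n, q)) = 1 + max(0, 0) = 1
depth(times(times(n, q), plus(n, q))) = 1 + max(1, 1) = 2
depth(cons(times(cons(n, p), p), times(times(n, q), plus(n, q)))) = 1 + max(2, 2) = 3
depth(cons(cons(times(cons(n, p), p), times(times(n, q), plus(n, q))), n)) = 1 + max(3, 0) = 4
depth(cons(n, n)) = 1 + max(0, 0) = 1
depth(plus(p, cons(n, n))) = 1 + max(0, 1) = 2
depth(cons(cons(n, p), n)) = 1 + max(1, 0) = 2
depth(cons(plus(p, cons(n, n)), cons(cons(n, p), n))) = 1 + max(2, 2) = 3
depth(cons(q, p)) = 1 + max(0, 0) = 1
depth(times(n, n)) = 1 + max(0, 0) = 1
depth(plus(cons(q, p), times(n, n))) = 1 + max(1, 1) = 2
depth(times(q, n)) = 1 + max(0, 0) = 1
depth(plus(cons(n, p), times(q, n))) = 1 + max(1, 1) = 2
depth(cons(plus(cons(q, p), times(n, n)), plus(cons(n, p), times(q, n)))) = 1 + max(2, 2) = 3
depth(cons(times(n, n), cons(n, p))) = 1 + max(1, 1) = 2
depth(times(cons(plus(cons(q, p), times(n, n)), plus(cons(n, p), times(q, n))), cons(times(n, n), cons(n, p)))) = 1 + max(3, 2) = 4
depth(plus(cons(plus(p, cons(n, n)), cons(cons(n, p), n)), times(cons(plus(cons(q, p), times(n, n)), plus(cons(n, p), times(q, n))), cons(times(n, n), cons(n, p))))) = 1 + max(3, 4) = 5
depth(cons(cons(cons(times(cons(n, p), p), times(times(n, q), plus(n, q))), n), plus(cons(plus(p, cons(n, n)), cons(cons(n, p), n)), times(cons(plus(cons(q, p), times(n, n)), plus(cons(n, p), times(q, n))), cons(times(n, n), cons(n, p)))))) = 1 + max(4, 5) = 6
depth(cons(plus(p, cons(n, q)), cons(cons(cons(times(cons(n, p), p), times(times(n, q), plus(n, q))), n), plus(cons(plus(p, cons(n, n)), cons(cons(n, p), n)), times(cons(plus(cons(q, p), times(n, n)), plus(cons(n, p), times(q, n))), cons(times(n, n), cons(n, p))))))) = 1 + max(2, 6) = 7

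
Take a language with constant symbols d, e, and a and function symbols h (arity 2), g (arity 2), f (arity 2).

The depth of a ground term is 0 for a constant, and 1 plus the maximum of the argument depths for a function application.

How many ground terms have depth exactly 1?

27

Let N_k = |{terms of depth ≤ k}|. Then N_0 = 3 and N_k = 3 + N_{k-1}^2 + N_{k-1}^2 + N_{k-1}^2 for k ≥ 1 (one summand per function symbol, arity giving the exponent).
N_0 = 3
N_1 = 3 + 3^2 + 3^2 + 3^2 = 30
Terms of depth exactly 1: N_1 − N_0 = 30 − 3 = 27.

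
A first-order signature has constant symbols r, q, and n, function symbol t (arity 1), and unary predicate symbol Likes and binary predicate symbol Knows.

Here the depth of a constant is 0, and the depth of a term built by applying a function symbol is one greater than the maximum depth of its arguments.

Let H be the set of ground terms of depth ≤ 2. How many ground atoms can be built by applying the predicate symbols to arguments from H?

First count ground terms of depth ≤ 2.
If N_k denotes the number of depth-≤k ground terms, the 3 constants give N_0 = 3, and each function symbol of arity r contributes N_{k-1}^r new terms at level k: N_k = 3 + N_{k-1}.
N_0 = 3
N_1 = 3 + 3 = 6
N_2 = 3 + 6 = 9
So |H| = 9.
Ground atoms are formed by filling each argument slot of a predicate with a term from H, so an r-ary predicate gives |H|^r atoms:
  Likes: 9;  Knows: 9^2 = 81
Total ground atoms: 9 + 81 = 90.

90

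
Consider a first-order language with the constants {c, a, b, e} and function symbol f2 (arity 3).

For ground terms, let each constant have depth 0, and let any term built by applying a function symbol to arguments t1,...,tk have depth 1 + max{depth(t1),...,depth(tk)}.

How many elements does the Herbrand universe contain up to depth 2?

Let N_k count ground terms of depth at most k. Each non-constant term of depth ≤ k is some function symbol applied to depth-≤(k−1) arguments, giving N_k = 4 + N_{k-1}^3.
N_0 = 4
N_1 = 4 + 4^3 = 68
N_2 = 4 + 68^3 = 314436

314436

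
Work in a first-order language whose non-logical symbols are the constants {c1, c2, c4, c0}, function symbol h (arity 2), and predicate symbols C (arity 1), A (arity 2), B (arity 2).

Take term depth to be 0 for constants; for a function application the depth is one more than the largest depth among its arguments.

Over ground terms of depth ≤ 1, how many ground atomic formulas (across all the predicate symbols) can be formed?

820

First count ground terms of depth ≤ 1.
Let N_k = |{terms of depth ≤ k}|. Then N_0 = 4 and N_k = 4 + N_{k-1}^2 for k ≥ 1 (one summand per function symbol, arity giving the exponent).
N_0 = 4
N_1 = 4 + 4^2 = 20
So |H| = 20.
Ground atoms are formed by filling each argument slot of a predicate with a term from H, so an r-ary predicate gives |H|^r atoms:
  C: 20;  A: 20^2 = 400;  B: 20^2 = 400
Total ground atoms: 20 + 400 + 400 = 820.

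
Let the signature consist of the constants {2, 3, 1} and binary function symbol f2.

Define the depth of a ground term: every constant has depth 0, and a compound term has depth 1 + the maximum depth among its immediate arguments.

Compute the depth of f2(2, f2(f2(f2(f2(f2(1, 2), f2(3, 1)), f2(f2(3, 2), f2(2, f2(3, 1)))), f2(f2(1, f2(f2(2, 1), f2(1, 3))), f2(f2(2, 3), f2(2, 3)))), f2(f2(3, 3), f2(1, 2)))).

depth(f2(1, 2)) = 1 + max(0, 0) = 1
depth(f2(3, 1)) = 1 + max(0, 0) = 1
depth(f2(f2(1, 2), f2(3, 1))) = 1 + max(1, 1) = 2
depth(f2(3, 2)) = 1 + max(0, 0) = 1
depth(f2(2, f2(3, 1))) = 1 + max(0, 1) = 2
depth(f2(f2(3, 2), f2(2, f2(3, 1)))) = 1 + max(1, 2) = 3
depth(f2(f2(f2(1, 2), f2(3, 1)), f2(f2(3, 2), f2(2, f2(3, 1))))) = 1 + max(2, 3) = 4
depth(f2(2, 1)) = 1 + max(0, 0) = 1
depth(f2(1, 3)) = 1 + max(0, 0) = 1
depth(f2(f2(2, 1), f2(1, 3))) = 1 + max(1, 1) = 2
depth(f2(1, f2(f2(2, 1), f2(1, 3)))) = 1 + max(0, 2) = 3
depth(f2(2, 3)) = 1 + max(0, 0) = 1
depth(f2(f2(2, 3), f2(2, 3))) = 1 + max(1, 1) = 2
depth(f2(f2(1, f2(f2(2, 1), f2(1, 3))), f2(f2(2, 3), f2(2, 3)))) = 1 + max(3, 2) = 4
depth(f2(f2(f2(f2(1, 2), f2(3, 1)), f2(f2(3, 2), f2(2, f2(3, 1)))), f2(f2(1, f2(f2(2, 1), f2(1, 3))), f2(f2(2, 3), f2(2, 3))))) = 1 + max(4, 4) = 5
depth(f2(3, 3)) = 1 + max(0, 0) = 1
depth(f2(f2(3, 3), f2(1, 2))) = 1 + max(1, 1) = 2
depth(f2(f2(f2(f2(f2(1, 2), f2(3, 1)), f2(f2(3, 2), f2(2, f2(3, 1)))), f2(f2(1, f2(f2(2, 1), f2(1, 3))), f2(f2(2, 3), f2(2, 3)))), f2(f2(3, 3), f2(1, 2)))) = 1 + max(5, 2) = 6
depth(f2(2, f2(f2(f2(f2(f2(1, 2), f2(3, 1)), f2(f2(3, 2), f2(2, f2(3, 1)))), f2(f2(1, f2(f2(2, 1), f2(1, 3))), f2(f2(2, 3), f2(2, 3)))), f2(f2(3, 3), f2(1, 2))))) = 1 + max(0, 6) = 7

7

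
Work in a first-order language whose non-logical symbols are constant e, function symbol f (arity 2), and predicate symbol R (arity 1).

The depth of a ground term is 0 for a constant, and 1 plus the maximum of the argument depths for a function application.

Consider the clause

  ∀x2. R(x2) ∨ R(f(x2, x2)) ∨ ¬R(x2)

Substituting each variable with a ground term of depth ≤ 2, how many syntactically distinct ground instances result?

Ground terms of depth ≤ 2:
  Write N_k for the number of ground terms of depth ≤ k. A term of depth ≤ k is either a constant or a function symbol applied to arguments of depth ≤ k−1, so N_k = 1 + N_{k-1}^2.
  N_0 = 1
  N_1 = 1 + 1^2 = 2
  N_2 = 1 + 2^2 = 5
  Explicitly: e, f(e, e), f(e, f(e, e)), f(f(e, e), e), f(f(e, e), f(e, e)).
So there are 5 ground terms available for substitution.
There is 1 variable to instantiate (x2),  occurring in at least one literal, so different choices give different ground instances.
Number of ground instances = 5.

5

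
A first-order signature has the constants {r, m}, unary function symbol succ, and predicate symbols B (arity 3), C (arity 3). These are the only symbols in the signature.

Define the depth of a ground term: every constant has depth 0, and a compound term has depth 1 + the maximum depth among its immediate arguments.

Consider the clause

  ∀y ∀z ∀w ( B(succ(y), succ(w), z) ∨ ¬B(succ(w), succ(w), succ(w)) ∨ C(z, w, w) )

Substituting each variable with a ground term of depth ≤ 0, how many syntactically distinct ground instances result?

8

Ground terms of depth ≤ 0:
  Let N_k = |{terms of depth ≤ k}|. Then N_0 = 2 and N_k = 2 + N_{k-1} for k ≥ 1 (one summand per function symbol, arity giving the exponent).
  N_0 = 2
So there are 2 ground terms available for substitution.
Each of y, z, w ranges independently over the available ground terms, and distinct assignments produce distinct instances.
Number of ground instances = 2^3 = 8.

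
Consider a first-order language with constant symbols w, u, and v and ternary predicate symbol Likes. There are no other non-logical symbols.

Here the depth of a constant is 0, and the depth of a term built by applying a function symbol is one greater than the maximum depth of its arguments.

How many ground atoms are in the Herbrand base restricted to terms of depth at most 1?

27

First count ground terms of depth ≤ 1.
With no function symbols every ground term is a constant, so there are exactly 3 ground terms at every depth bound.
N_0 = 3
N_1 = 3
Explicitly: w, u, v.
So |H| = 3.
Each predicate of arity r yields |H|^r ground atoms (one per choice of an r-tuple from H):
  Likes: 3^3 = 27
Total ground atoms: 27.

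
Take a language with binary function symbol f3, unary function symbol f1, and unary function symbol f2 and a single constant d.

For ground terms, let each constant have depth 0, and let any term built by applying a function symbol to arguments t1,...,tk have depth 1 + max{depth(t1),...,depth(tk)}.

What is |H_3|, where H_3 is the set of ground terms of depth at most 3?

Count level by level. With function symbols f3/2, f1/1, f2/1, the terms of depth ≤ k are the 1 constant together with each function applied to depth-≤(k−1) tuples, so N_k = 1 + N_{k-1}^2 + N_{k-1} + N_{k-1}.
N_0 = 1
N_1 = 1 + 1^2 + 1 + 1 = 4
N_2 = 1 + 4^2 + 4 + 4 = 25
N_3 = 1 + 25^2 + 25 + 25 = 676

676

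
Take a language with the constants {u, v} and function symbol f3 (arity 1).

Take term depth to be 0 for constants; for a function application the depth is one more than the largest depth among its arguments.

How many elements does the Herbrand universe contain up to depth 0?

Let N_k count ground terms of depth at most k. Each non-constant term of depth ≤ k is some function symbol applied to depth-≤(k−1) arguments, giving N_k = 2 + N_{k-1}.
N_0 = 2

2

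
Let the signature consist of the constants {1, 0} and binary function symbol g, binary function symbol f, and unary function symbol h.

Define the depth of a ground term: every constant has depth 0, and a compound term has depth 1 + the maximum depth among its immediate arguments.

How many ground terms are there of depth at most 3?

Let N_k = |{terms of depth ≤ k}|. Then N_0 = 2 and N_k = 2 + N_{k-1}^2 + N_{k-1}^2 + N_{k-1} for k ≥ 1 (one summand per function symbol, arity giving the exponent).
N_0 = 2
N_1 = 2 + 2^2 + 2^2 + 2 = 12
N_2 = 2 + 12^2 + 12^2 + 12 = 302
N_3 = 2 + 302^2 + 302^2 + 302 = 182712

182712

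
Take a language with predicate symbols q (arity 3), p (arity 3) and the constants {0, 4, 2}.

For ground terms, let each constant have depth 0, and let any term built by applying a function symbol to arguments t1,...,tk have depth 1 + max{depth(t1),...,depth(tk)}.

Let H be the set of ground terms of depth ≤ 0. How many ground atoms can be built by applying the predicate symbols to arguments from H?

First count ground terms of depth ≤ 0.
With no function symbols every ground term is a constant, so there are exactly 3 ground terms at every depth bound.
N_0 = 3
So |H| = 3.
For each predicate symbol, the number of ground atoms is |H| raised to its arity; summing:
  q: 3^3 = 27;  p: 3^3 = 27
Total ground atoms: 27 + 27 = 54.

54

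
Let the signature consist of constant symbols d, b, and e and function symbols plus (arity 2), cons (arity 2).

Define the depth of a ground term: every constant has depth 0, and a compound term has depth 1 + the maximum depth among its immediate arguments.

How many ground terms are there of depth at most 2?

885

Let N_k count ground terms of depth at most k. Each non-constant term of depth ≤ k is some function symbol applied to depth-≤(k−1) arguments, giving N_k = 3 + N_{k-1}^2 + N_{k-1}^2.
N_0 = 3
N_1 = 3 + 3^2 + 3^2 = 21
N_2 = 3 + 21^2 + 21^2 = 885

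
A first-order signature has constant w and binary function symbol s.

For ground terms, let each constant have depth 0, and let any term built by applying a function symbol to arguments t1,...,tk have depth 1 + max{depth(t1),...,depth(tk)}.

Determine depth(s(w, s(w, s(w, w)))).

3

depth(s(w, w)) = 1 + max(0, 0) = 1
depth(s(w, s(w, w))) = 1 + max(0, 1) = 2
depth(s(w, s(w, s(w, w)))) = 1 + max(0, 2) = 3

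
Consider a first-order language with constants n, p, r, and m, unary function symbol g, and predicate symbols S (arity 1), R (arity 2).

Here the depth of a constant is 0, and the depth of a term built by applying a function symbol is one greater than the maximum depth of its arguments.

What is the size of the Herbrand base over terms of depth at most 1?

First count ground terms of depth ≤ 1.
Count level by level. With function symbols g/1, the terms of depth ≤ k are the 4 constants together with each function applied to depth-≤(k−1) tuples, so N_k = 4 + N_{k-1}.
N_0 = 4
N_1 = 4 + 4 = 8
Explicitly: n, p, r, m, g(n), g(p), g(r), g(m).
So |H| = 8.
For each predicate symbol, the number of ground atoms is |H| raised to its arity; summing:
  S: 8;  R: 8^2 = 64
Total ground atoms: 8 + 64 = 72.

72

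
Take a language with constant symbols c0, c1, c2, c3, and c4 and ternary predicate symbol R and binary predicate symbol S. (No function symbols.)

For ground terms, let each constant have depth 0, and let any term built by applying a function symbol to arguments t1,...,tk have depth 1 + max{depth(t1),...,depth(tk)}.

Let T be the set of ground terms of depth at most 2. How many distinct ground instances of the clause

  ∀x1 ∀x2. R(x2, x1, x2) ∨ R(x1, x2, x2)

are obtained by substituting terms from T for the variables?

25

Ground terms of depth ≤ 2:
  With no function symbols every ground term is a constant, so there are exactly 5 ground terms at every depth bound.
  N_0 = 5
  N_1 = 5
  N_2 = 5
  Explicitly: c0, c1, c2, c3, c4.
So there are 5 ground terms available for substitution.
Each of x1, x2 ranges independently over the available ground terms, and distinct assignments produce distinct instances.
Number of ground instances = 5^2 = 25.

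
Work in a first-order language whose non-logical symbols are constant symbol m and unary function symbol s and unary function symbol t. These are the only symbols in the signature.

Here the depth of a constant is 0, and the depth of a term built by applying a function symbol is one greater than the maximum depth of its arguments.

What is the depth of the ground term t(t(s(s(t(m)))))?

depth(t(m)) = 1 + depth(m) = 1 + 0 = 1
depth(s(t(m))) = 1 + depth(t(m)) = 1 + 1 = 2
depth(s(s(t(m)))) = 1 + depth(s(t(m))) = 1 + 2 = 3
depth(t(s(s(t(m))))) = 1 + depth(s(s(t(m)))) = 1 + 3 = 4
depth(t(t(s(s(t(m)))))) = 1 + depth(t(s(s(t(m))))) = 1 + 4 = 5

5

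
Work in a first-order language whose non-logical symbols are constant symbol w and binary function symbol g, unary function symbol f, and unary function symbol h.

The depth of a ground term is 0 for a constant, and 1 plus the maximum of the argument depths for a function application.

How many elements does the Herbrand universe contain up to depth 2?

25

Let N_k = |{terms of depth ≤ k}|. Then N_0 = 1 and N_k = 1 + N_{k-1}^2 + N_{k-1} + N_{k-1} for k ≥ 1 (one summand per function symbol, arity giving the exponent).
N_0 = 1
N_1 = 1 + 1^2 + 1 + 1 = 4
N_2 = 1 + 4^2 + 4 + 4 = 25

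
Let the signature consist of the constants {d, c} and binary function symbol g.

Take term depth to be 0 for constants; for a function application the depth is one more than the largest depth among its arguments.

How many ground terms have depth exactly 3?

1408

Let N_k count ground terms of depth at most k. Each non-constant term of depth ≤ k is some function symbol applied to depth-≤(k−1) arguments, giving N_k = 2 + N_{k-1}^2.
N_0 = 2
N_1 = 2 + 2^2 = 6
N_2 = 2 + 6^2 = 38
N_3 = 2 + 38^2 = 1446
Terms of depth exactly 3: N_3 − N_2 = 1446 − 38 = 1408.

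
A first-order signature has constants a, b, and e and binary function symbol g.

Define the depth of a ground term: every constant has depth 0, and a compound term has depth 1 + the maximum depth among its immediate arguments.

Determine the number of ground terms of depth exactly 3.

Count level by level. With function symbols g/2, the terms of depth ≤ k are the 3 constants together with each function applied to depth-≤(k−1) tuples, so N_k = 3 + N_{k-1}^2.
N_0 = 3
N_1 = 3 + 3^2 = 12
N_2 = 3 + 12^2 = 147
N_3 = 3 + 147^2 = 21612
Terms of depth exactly 3: N_3 − N_2 = 21612 − 147 = 21465.

21465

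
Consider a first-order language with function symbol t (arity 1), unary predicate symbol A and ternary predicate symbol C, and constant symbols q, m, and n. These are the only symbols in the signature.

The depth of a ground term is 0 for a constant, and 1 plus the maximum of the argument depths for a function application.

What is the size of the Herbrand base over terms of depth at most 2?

First count ground terms of depth ≤ 2.
Let N_k count ground terms of depth at most k. Each non-constant term of depth ≤ k is some function symbol applied to depth-≤(k−1) arguments, giving N_k = 3 + N_{k-1}.
N_0 = 3
N_1 = 3 + 3 = 6
N_2 = 3 + 6 = 9
Explicitly: q, m, n, t(q), t(m), t(n), t(t(q)), t(t(m)), t(t(n)).
So |H| = 9.
For each predicate symbol, the number of ground atoms is |H| raised to its arity; summing:
  A: 9;  C: 9^3 = 729
Total ground atoms: 9 + 729 = 738.

738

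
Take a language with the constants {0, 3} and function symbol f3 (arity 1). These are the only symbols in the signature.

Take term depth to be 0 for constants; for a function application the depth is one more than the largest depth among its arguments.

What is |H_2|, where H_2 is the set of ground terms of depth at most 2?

6

Let N_k count ground terms of depth at most k. Each non-constant term of depth ≤ k is some function symbol applied to depth-≤(k−1) arguments, giving N_k = 2 + N_{k-1}.
N_0 = 2
N_1 = 2 + 2 = 4
N_2 = 2 + 4 = 6
Explicitly: 0, 3, f3(0), f3(3), f3(f3(0)), f3(f3(3)).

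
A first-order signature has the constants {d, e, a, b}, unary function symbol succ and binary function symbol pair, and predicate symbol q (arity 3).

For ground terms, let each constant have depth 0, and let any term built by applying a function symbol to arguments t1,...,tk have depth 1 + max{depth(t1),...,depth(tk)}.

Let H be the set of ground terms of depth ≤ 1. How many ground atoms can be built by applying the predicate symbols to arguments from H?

13824

First count ground terms of depth ≤ 1.
Count level by level. With function symbols succ/1, pair/2, the terms of depth ≤ k are the 4 constants together with each function applied to depth-≤(k−1) tuples, so N_k = 4 + N_{k-1} + N_{k-1}^2.
N_0 = 4
N_1 = 4 + 4 + 4^2 = 24
So |H| = 24.
A ground atom is a predicate applied to a tuple of terms from H, so the count is the sum over predicates of |H|^arity:
  q: 24^3 = 13824
Total ground atoms: 13824.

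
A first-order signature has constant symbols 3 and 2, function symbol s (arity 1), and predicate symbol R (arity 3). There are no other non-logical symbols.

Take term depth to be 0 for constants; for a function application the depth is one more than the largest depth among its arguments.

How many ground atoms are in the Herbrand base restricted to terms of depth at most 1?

64

First count ground terms of depth ≤ 1.
Count level by level. With function symbols s/1, the terms of depth ≤ k are the 2 constants together with each function applied to depth-≤(k−1) tuples, so N_k = 2 + N_{k-1}.
N_0 = 2
N_1 = 2 + 2 = 4
So |H| = 4.
A ground atom is a predicate applied to a tuple of terms from H, so the count is the sum over predicates of |H|^arity:
  R: 4^3 = 64
Total ground atoms: 64.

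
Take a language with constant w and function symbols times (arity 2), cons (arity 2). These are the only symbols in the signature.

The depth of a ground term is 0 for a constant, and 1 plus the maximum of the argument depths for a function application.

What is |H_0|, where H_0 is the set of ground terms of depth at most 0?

Write N_k for the number of ground terms of depth ≤ k. A term of depth ≤ k is either a constant or a function symbol applied to arguments of depth ≤ k−1, so N_k = 1 + N_{k-1}^2 + N_{k-1}^2.
N_0 = 1

1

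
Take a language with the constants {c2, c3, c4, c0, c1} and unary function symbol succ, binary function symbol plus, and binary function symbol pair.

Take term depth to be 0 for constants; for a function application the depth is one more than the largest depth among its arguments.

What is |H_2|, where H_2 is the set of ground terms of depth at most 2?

7265

Let N_k = |{terms of depth ≤ k}|. Then N_0 = 5 and N_k = 5 + N_{k-1} + N_{k-1}^2 + N_{k-1}^2 for k ≥ 1 (one summand per function symbol, arity giving the exponent).
N_0 = 5
N_1 = 5 + 5 + 5^2 + 5^2 = 60
N_2 = 5 + 60 + 60^2 + 60^2 = 7265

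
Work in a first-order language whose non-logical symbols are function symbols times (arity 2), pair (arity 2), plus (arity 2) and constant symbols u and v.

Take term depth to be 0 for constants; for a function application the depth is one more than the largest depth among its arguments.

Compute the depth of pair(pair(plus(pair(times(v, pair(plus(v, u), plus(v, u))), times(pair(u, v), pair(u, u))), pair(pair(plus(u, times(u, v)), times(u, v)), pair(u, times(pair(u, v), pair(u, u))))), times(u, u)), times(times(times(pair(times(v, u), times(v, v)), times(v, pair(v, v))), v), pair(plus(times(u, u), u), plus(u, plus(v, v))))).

depth(plus(v, u)) = 1 + max(0, 0) = 1
depth(pair(plus(v, u), plus(v, u))) = 1 + max(1, 1) = 2
depth(times(v, pair(plus(v, u), plus(v, u)))) = 1 + max(0, 2) = 3
depth(pair(u, v)) = 1 + max(0, 0) = 1
depth(pair(u, u)) = 1 + max(0, 0) = 1
depth(times(pair(u, v), pair(u, u))) = 1 + max(1, 1) = 2
depth(pair(times(v, pair(plus(v, u), plus(v, u))), times(pair(u, v), pair(u, u)))) = 1 + max(3, 2) = 4
depth(times(u, v)) = 1 + max(0, 0) = 1
depth(plus(u, times(u, v))) = 1 + max(0, 1) = 2
depth(pair(plus(u, times(u, v)), times(u, v))) = 1 + max(2, 1) = 3
depth(pair(u, times(pair(u, v), pair(u, u)))) = 1 + max(0, 2) = 3
depth(pair(pair(plus(u, times(u, v)), times(u, v)), pair(u, times(pair(u, v), pair(u, u))))) = 1 + max(3, 3) = 4
depth(plus(pair(times(v, pair(plus(v, u), plus(v, u))), times(pair(u, v), pair(u, u))), pair(pair(plus(u, times(u, v)), times(u, v)), pair(u, times(pair(u, v), pair(u, u)))))) = 1 + max(4, 4) = 5
depth(times(u, u)) = 1 + max(0, 0) = 1
depth(pair(plus(pair(times(v, pair(plus(v, u), plus(v, u))), times(pair(u, v), pair(u, u))), pair(pair(plus(u, times(u, v)), times(u, v)), pair(u, times(pair(u, v), pair(u, u))))), times(u, u))) = 1 + max(5, 1) = 6
depth(times(v, u)) = 1 + max(0, 0) = 1
depth(times(v, v)) = 1 + max(0, 0) = 1
depth(pair(times(v, u), times(v, v))) = 1 + max(1, 1) = 2
depth(pair(v, v)) = 1 + max(0, 0) = 1
depth(times(v, pair(v, v))) = 1 + max(0, 1) = 2
depth(times(pair(times(v, u), times(v, v)), times(v, pair(v, v)))) = 1 + max(2, 2) = 3
depth(times(times(pair(times(v, u), times(v, v)), times(v, pair(v, v))), v)) = 1 + max(3, 0) = 4
depth(plus(times(u, u), u)) = 1 + max(1, 0) = 2
depth(plus(v, v)) = 1 + max(0, 0) = 1
depth(plus(u, plus(v, v))) = 1 + max(0, 1) = 2
depth(pair(plus(times(u, u), u), plus(u, plus(v, v)))) = 1 + max(2, 2) = 3
depth(times(times(times(pair(times(v, u), times(v, v)), times(v, pair(v, v))), v), pair(plus(times(u, u), u), plus(u, plus(v, v))))) = 1 + max(4, 3) = 5
depth(pair(pair(plus(pair(times(v, pair(plus(v, u), plus(v, u))), times(pair(u, v), pair(u, u))), pair(pair(plus(u, times(u, v)), times(u, v)), pair(u, times(pair(u, v), pair(u, u))))), times(u, u)), times(times(times(pair(times(v, u), times(v, v)), times(v, pair(v, v))), v), pair(plus(times(u, u), u), plus(u, plus(v, v)))))) = 1 + max(6, 5) = 7

7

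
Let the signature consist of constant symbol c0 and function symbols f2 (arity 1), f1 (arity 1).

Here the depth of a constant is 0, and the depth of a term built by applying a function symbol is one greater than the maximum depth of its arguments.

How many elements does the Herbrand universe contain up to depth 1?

3

Write N_k for the number of ground terms of depth ≤ k. A term of depth ≤ k is either a constant or a function symbol applied to arguments of depth ≤ k−1, so N_k = 1 + N_{k-1} + N_{k-1}.
N_0 = 1
N_1 = 1 + 1 + 1 = 3
Explicitly: c0, f2(c0), f1(c0).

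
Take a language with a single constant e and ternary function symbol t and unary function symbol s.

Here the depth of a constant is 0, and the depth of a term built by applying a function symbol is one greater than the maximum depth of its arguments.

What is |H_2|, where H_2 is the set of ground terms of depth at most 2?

Write N_k for the number of ground terms of depth ≤ k. A term of depth ≤ k is either a constant or a function symbol applied to arguments of depth ≤ k−1, so N_k = 1 + N_{k-1}^3 + N_{k-1}.
N_0 = 1
N_1 = 1 + 1^3 + 1 = 3
N_2 = 1 + 3^3 + 3 = 31

31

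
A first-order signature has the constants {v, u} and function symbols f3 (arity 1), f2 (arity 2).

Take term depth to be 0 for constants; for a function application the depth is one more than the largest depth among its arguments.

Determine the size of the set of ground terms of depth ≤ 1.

Let N_k = |{terms of depth ≤ k}|. Then N_0 = 2 and N_k = 2 + N_{k-1} + N_{k-1}^2 for k ≥ 1 (one summand per function symbol, arity giving the exponent).
N_0 = 2
N_1 = 2 + 2 + 2^2 = 8
Explicitly: v, u, f3(v), f3(u), f2(v, v), f2(v, u), f2(u, v), f2(u, u).

8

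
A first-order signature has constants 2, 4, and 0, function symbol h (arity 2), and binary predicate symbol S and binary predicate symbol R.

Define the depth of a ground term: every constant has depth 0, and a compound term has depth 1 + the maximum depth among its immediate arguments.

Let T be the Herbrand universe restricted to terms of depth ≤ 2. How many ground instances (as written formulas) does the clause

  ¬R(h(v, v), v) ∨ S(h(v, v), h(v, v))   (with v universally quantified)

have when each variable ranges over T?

147

Ground terms of depth ≤ 2:
  Write N_k for the number of ground terms of depth ≤ k. A term of depth ≤ k is either a constant or a function symbol applied to arguments of depth ≤ k−1, so N_k = 3 + N_{k-1}^2.
  N_0 = 3
  N_1 = 3 + 3^2 = 12
  N_2 = 3 + 12^2 = 147
So there are 147 ground terms available for substitution.
The variable v ranges independently over the available ground terms, and distinct assignments produce distinct instances.
Number of ground instances = 147.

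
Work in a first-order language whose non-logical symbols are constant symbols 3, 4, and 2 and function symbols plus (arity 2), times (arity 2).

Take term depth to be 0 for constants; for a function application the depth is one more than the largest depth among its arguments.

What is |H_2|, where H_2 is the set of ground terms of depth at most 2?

885

Let N_k count ground terms of depth at most k. Each non-constant term of depth ≤ k is some function symbol applied to depth-≤(k−1) arguments, giving N_k = 3 + N_{k-1}^2 + N_{k-1}^2.
N_0 = 3
N_1 = 3 + 3^2 + 3^2 = 21
N_2 = 3 + 21^2 + 21^2 = 885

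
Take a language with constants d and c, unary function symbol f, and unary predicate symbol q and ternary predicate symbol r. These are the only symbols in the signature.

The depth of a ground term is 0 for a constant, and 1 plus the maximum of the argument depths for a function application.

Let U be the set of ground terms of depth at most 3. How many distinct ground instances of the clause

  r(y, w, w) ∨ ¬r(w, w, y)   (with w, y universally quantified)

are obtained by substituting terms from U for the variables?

64

Ground terms of depth ≤ 3:
  Write N_k for the number of ground terms of depth ≤ k. A term of depth ≤ k is either a constant or a function symbol applied to arguments of depth ≤ k−1, so N_k = 2 + N_{k-1}.
  N_0 = 2
  N_1 = 2 + 2 = 4
  N_2 = 2 + 4 = 6
  N_3 = 2 + 6 = 8
  Explicitly: d, c, f(d), f(c), f(f(d)), f(f(c)), f(f(f(d))), f(f(f(c))).
So there are 8 ground terms available for substitution.
The body mentions every one of the 2 quantified variables; since ground terms form a free algebra, no two substitutions collapse to the same formula.
Number of ground instances = 8^2 = 64.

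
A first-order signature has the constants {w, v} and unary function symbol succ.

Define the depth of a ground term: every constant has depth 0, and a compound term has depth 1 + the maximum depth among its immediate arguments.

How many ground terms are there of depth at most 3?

Write N_k for the number of ground terms of depth ≤ k. A term of depth ≤ k is either a constant or a function symbol applied to arguments of depth ≤ k−1, so N_k = 2 + N_{k-1}.
N_0 = 2
N_1 = 2 + 2 = 4
N_2 = 2 + 4 = 6
N_3 = 2 + 6 = 8

8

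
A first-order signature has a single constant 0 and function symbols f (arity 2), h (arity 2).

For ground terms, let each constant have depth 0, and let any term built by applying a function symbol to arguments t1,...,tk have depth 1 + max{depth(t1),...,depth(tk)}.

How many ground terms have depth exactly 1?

2

Let N_k = |{terms of depth ≤ k}|. Then N_0 = 1 and N_k = 1 + N_{k-1}^2 + N_{k-1}^2 for k ≥ 1 (one summand per function symbol, arity giving the exponent).
N_0 = 1
N_1 = 1 + 1^2 + 1^2 = 3
Terms of depth exactly 1: N_1 − N_0 = 3 − 1 = 2.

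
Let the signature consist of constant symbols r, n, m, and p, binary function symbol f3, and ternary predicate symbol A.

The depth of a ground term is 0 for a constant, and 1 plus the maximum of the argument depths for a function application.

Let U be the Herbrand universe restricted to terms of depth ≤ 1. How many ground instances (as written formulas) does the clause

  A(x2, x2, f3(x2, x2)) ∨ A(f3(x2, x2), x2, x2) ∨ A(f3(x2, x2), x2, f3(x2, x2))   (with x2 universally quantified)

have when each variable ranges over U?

20

Ground terms of depth ≤ 1:
  If N_k denotes the number of depth-≤k ground terms, the 4 constants give N_0 = 4, and each function symbol of arity r contributes N_{k-1}^r new terms at level k: N_k = 4 + N_{k-1}^2.
  N_0 = 4
  N_1 = 4 + 4^2 = 20
So there are 20 ground terms available for substitution.
The body mentions the single quantified variable x2; since ground terms form a free algebra, no two substitutions collapse to the same formula.
Number of ground instances = 20.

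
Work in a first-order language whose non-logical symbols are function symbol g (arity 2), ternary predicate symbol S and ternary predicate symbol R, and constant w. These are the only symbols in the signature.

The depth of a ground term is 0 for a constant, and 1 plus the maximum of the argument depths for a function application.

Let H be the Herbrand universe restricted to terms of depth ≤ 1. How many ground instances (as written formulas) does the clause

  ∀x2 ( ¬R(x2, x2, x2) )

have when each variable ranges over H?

Ground terms of depth ≤ 1:
  Write N_k for the number of ground terms of depth ≤ k. A term of depth ≤ k is either a constant or a function symbol applied to arguments of depth ≤ k−1, so N_k = 1 + N_{k-1}^2.
  N_0 = 1
  N_1 = 1 + 1^2 = 2
  Explicitly: w, g(w, w).
So there are 2 ground terms available for substitution.
There is 1 variable to instantiate (x2),  occurring in at least one literal, so different choices give different ground instances.
Number of ground instances = 2.

2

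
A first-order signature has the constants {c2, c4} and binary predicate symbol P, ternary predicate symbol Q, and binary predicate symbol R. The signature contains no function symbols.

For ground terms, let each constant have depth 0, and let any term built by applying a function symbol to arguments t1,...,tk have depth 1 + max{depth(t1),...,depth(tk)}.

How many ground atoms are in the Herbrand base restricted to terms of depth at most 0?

First count ground terms of depth ≤ 0.
With no function symbols every ground term is a constant, so there are exactly 2 ground terms at every depth bound.
N_0 = 2
Explicitly: c2, c4.
So |H| = 2.
Ground atoms are formed by filling each argument slot of a predicate with a term from H, so an r-ary predicate gives |H|^r atoms:
  P: 2^2 = 4;  Q: 2^3 = 8;  R: 2^2 = 4
Total ground atoms: 4 + 8 + 4 = 16.

16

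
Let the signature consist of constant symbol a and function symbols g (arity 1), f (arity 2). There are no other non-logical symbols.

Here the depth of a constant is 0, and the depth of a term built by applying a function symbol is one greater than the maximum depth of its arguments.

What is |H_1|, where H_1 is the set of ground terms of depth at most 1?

3

Write N_k for the number of ground terms of depth ≤ k. A term of depth ≤ k is either a constant or a function symbol applied to arguments of depth ≤ k−1, so N_k = 1 + N_{k-1} + N_{k-1}^2.
N_0 = 1
N_1 = 1 + 1 + 1^2 = 3
Explicitly: a, g(a), f(a, a).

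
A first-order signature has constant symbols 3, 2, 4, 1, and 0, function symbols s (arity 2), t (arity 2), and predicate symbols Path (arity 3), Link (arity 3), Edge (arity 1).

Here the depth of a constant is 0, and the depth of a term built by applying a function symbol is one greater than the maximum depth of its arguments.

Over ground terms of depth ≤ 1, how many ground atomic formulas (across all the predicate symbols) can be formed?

332805

First count ground terms of depth ≤ 1.
If N_k denotes the number of depth-≤k ground terms, the 5 constants give N_0 = 5, and each function symbol of arity r contributes N_{k-1}^r new terms at level k: N_k = 5 + N_{k-1}^2 + N_{k-1}^2.
N_0 = 5
N_1 = 5 + 5^2 + 5^2 = 55
So |H| = 55.
For each predicate symbol, the number of ground atoms is |H| raised to its arity; summing:
  Path: 55^3 = 166375;  Link: 55^3 = 166375;  Edge: 55
Total ground atoms: 166375 + 166375 + 55 = 332805.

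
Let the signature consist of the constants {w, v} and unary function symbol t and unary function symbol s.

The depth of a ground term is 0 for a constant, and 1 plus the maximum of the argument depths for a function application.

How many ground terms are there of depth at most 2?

14

Let N_k count ground terms of depth at most k. Each non-constant term of depth ≤ k is some function symbol applied to depth-≤(k−1) arguments, giving N_k = 2 + N_{k-1} + N_{k-1}.
N_0 = 2
N_1 = 2 + 2 + 2 = 6
N_2 = 2 + 6 + 6 = 14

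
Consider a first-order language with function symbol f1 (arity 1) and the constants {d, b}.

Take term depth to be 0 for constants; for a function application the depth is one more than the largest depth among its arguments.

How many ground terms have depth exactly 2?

2

Count level by level. With function symbols f1/1, the terms of depth ≤ k are the 2 constants together with each function applied to depth-≤(k−1) tuples, so N_k = 2 + N_{k-1}.
N_0 = 2
N_1 = 2 + 2 = 4
N_2 = 2 + 4 = 6
Terms of depth exactly 2: N_2 − N_1 = 6 − 4 = 2.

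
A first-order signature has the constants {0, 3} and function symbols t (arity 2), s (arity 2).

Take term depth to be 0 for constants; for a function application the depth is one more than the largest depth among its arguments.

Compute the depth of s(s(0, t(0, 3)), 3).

depth(t(0, 3)) = 1 + max(0, 0) = 1
depth(s(0, t(0, 3))) = 1 + max(0, 1) = 2
depth(s(s(0, t(0, 3)), 3)) = 1 + max(2, 0) = 3

3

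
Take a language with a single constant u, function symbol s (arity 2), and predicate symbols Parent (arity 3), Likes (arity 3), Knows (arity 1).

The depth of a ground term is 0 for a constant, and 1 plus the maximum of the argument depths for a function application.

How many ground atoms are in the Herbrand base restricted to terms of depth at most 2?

First count ground terms of depth ≤ 2.
If N_k denotes the number of depth-≤k ground terms, the 1 constant gives N_0 = 1, and each function symbol of arity r contributes N_{k-1}^r new terms at level k: N_k = 1 + N_{k-1}^2.
N_0 = 1
N_1 = 1 + 1^2 = 2
N_2 = 1 + 2^2 = 5
Explicitly: u, s(u, u), s(u, s(u, u)), s(s(u, u), u), s(s(u, u), s(u, u)).
So |H| = 5.
For each predicate symbol, the number of ground atoms is |H| raised to its arity; summing:
  Parent: 5^3 = 125;  Likes: 5^3 = 125;  Knows: 5
Total ground atoms: 125 + 125 + 5 = 255.

255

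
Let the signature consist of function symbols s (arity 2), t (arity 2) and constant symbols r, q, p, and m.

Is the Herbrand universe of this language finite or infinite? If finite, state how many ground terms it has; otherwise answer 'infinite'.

The signature has at least one function symbol (s, arity 2) and at least one constant (r).
Iterating s gives infinitely many distinct ground terms: r, s(r, r), s(s(r, r), s(r, r)), ...
So the Herbrand universe is infinite.

infinite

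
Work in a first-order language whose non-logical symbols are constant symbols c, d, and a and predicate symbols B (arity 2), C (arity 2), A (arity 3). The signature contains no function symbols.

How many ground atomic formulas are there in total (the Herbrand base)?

45

With no function symbols, the Herbrand universe is just the 3 constants.
Ground atoms per predicate: B: 3^2 = 9, C: 3^2 = 9, A: 3^3 = 27.
Herbrand base size = 9 + 9 + 27 = 45.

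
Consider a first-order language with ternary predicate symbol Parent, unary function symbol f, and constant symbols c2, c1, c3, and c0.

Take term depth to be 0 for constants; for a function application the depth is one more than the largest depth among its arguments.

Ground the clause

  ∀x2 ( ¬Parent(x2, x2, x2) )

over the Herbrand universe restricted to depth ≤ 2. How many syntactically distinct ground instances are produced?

12

Ground terms of depth ≤ 2:
  Count level by level. With function symbols f/1, the terms of depth ≤ k are the 4 constants together with each function applied to depth-≤(k−1) tuples, so N_k = 4 + N_{k-1}.
  N_0 = 4
  N_1 = 4 + 4 = 8
  N_2 = 4 + 8 = 12
So there are 12 ground terms available for substitution.
The clause has 1 distinct variable (x2), which appears in the body. In the free term algebra distinct substitutions yield syntactically distinct ground instances.
Number of ground instances = 12.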